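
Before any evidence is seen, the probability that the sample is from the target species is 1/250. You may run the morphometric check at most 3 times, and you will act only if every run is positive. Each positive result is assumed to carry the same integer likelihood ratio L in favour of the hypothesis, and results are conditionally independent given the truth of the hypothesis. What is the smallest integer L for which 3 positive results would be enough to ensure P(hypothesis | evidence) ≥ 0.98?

24

Prior odds = 0.004/0.996 = 1/249.
Target odds = 0.98/0.02 = 49.
Need L³ ≥ 49 ÷ (1/249) = 12201.
23³ = 12167 < 12201 ≤ 13824 = 24³, so L = 24.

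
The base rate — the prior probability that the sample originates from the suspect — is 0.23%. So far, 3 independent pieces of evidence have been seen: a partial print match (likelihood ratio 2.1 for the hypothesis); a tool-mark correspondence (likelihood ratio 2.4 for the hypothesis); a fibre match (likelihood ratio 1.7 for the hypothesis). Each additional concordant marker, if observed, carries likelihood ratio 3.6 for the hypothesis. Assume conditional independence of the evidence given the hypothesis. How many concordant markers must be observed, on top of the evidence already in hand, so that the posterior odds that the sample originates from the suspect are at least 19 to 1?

Prior odds = 0.0023/0.9977 = 23/9977.
Combined Bayes factor of the evidence already in hand = 2.1 × 2.4 × 1.7 = 8.568.
Odds after that evidence = (23/9977) × 8.568 = 24633/1247125.
Target odds = 19.
Need 3.6ⁿ ≥ 19 ÷ (24633/1247125) = 23695375/24633.
3.6⁵ = 604.66176 falls short of 23695375/24633 but 3.6⁶ = 34012224/15625 reaches it, so n = 6.

6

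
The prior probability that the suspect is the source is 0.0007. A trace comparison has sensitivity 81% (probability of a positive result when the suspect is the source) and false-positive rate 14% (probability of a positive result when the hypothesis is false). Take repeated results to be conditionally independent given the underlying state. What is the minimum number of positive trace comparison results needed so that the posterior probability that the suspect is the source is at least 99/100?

Prior odds = 0.0007/0.9993 = 7/9993.
Likelihood ratio of a positive result = 0.81/0.14 = 81/14.
Target odds: 0.99 ÷ 0.01 = 99.
Require (81/14)ⁿ ≥ 99 ÷ (7/9993) = 989307/7.
(81/14)⁶ ≈37509.6 falls short of 989307/7 but (81/14)⁷ ≈217020 reaches it, so n = 7.

7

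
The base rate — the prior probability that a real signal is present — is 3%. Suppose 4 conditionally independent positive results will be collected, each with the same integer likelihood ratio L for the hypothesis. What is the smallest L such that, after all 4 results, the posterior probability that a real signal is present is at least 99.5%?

9

Prior odds = 0.03/0.97 = 3/97.
Target odds = 0.995/0.005 = 199.
Need L⁴ ≥ 199 ÷ (3/97) = 19303/3.
8⁴ = 4096 < 19303/3 ≤ 6561 = 9⁴, so L = 9.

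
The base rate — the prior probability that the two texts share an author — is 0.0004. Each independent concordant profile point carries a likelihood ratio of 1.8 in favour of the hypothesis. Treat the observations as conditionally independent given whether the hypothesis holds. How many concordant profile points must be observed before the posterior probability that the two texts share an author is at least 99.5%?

Prior odds: 0.0004 ÷ 0.9996 = 1/2499.
Likelihood ratio per concordant profile point = 1.8.
Target odds: 0.995 ÷ 0.005 = 199.
Require 1.8ⁿ ≥ 199 ÷ (1/2499) = 497301.
1.8²² ≈413043 falls short of 497301 but 1.8²³ ≈743477 reaches it, so n = 23.

23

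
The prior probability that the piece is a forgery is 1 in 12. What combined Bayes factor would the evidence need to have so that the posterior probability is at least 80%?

Prior odds = (1/12)/(11/12) = 1/11.
Target odds = 0.8/0.2 = 4.
Required Bayes factor = 4 ÷ (1/11) = 44.

44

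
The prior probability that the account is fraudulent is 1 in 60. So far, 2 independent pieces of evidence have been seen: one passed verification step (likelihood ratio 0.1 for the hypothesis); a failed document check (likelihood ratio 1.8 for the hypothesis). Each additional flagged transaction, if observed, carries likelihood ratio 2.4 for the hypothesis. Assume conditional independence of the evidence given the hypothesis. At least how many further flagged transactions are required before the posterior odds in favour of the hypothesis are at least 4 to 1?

Prior odds = (1/60)/(59/60) = 1/59.
Combined Bayes factor of the evidence already in hand = 0.1 × 1.8 = 0.18.
Odds after that evidence = (1/59) × 0.18 = 9/2950.
Target odds = 4.
Need 2.4ⁿ ≥ 4 ÷ (9/2950) = 11800/9.
2.4⁸ = 429981696/390625 falls short of 11800/9 but 2.4⁹ ≈2641.81 reaches it, so n = 9.

9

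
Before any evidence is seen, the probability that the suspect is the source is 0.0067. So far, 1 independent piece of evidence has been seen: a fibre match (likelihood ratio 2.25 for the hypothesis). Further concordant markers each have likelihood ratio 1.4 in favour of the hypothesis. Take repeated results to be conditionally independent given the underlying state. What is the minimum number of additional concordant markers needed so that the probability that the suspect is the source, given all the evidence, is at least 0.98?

Prior odds = 0.0067/0.9933 = 67/9933.
Bayes factor of the evidence already in hand = 2.25.
Odds after that evidence = (67/9933) × 2.25 = 201/13244.
Target odds = 0.98/0.02 = 49.
Need 1.4ⁿ ≥ 49 ÷ (201/13244) = 648956/201.
1.4²⁴ ≈3214.2 falls short of 648956/201 but 1.4²⁵ ≈4499.88 reaches it, so n = 25.

25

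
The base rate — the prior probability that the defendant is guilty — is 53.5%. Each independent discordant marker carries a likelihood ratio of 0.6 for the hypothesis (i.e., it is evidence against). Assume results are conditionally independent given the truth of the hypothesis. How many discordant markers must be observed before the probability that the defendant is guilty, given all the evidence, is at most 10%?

5

Prior odds: 0.535 ÷ 0.465 = 107/93.
Likelihood ratio per discordant marker = 0.6.
Target posterior odds = 0.1/0.9 = 1/9.
Need (107/93) × 0.6ⁿ ≤ 1/9, i.e. 0.6ⁿ ≤ 31/321.
0.6⁴ = 0.1296 is still above 31/321 but 0.6⁵ = 0.07776 is at or below it, so n = 5.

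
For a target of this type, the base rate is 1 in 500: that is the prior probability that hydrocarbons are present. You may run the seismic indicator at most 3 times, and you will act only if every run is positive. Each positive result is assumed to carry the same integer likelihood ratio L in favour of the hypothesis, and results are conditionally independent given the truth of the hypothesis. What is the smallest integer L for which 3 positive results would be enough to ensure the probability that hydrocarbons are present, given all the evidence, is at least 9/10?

Prior odds = 0.002/0.998 = 1/499.
Target odds = 0.9/0.1 = 9.
Need L³ ≥ 9 ÷ (1/499) = 4491.
16³ = 4096 < 4491 ≤ 4913 = 17³, so L = 17.

17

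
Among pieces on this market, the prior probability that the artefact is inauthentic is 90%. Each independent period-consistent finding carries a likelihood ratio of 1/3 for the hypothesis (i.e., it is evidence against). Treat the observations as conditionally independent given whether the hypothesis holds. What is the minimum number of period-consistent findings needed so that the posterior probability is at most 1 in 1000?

9

Prior odds: 0.9 ÷ 0.1 = 9.
Likelihood ratio per period-consistent finding = 1/3.
Target posterior odds = 0.001/0.999 = 1/999.
Need 9 × (1/3)ⁿ ≤ 1/999, i.e. (1/3)ⁿ ≤ 1/8991.
(1/3)⁸ = 1/6561 is still above 1/8991 but (1/3)⁹ = 1/19683 is at or below it, so n = 9.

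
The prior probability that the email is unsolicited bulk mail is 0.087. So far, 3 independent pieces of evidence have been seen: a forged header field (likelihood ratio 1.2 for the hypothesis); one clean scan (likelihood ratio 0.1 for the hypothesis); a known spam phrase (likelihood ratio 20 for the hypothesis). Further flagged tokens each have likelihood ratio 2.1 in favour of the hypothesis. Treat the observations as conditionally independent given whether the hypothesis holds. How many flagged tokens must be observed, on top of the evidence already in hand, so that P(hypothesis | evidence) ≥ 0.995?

10

Prior odds = 0.087/0.913 = 87/913.
Combined Bayes factor of the evidence already in hand = 1.2 × 0.1 × 20 = 2.4.
Odds after that evidence = (87/913) × 2.4 = 1044/4565.
Target odds = 0.995/0.005 = 199.
Need 2.1ⁿ ≥ 199 ÷ (1044/4565) = 908435/1044.
2.1⁹ ≈794.28 falls short of 908435/1044 but 2.1¹⁰ ≈1667.99 reaches it, so n = 10.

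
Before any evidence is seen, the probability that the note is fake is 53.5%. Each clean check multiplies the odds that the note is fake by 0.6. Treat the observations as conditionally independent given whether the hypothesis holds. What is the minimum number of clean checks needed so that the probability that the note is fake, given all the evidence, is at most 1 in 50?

Prior odds: 0.535 ÷ 0.465 = 107/93.
Likelihood ratio per clean check = 0.6.
Target posterior odds = 0.02/0.98 = 1/49.
Need (107/93) × 0.6ⁿ ≤ 1/49, i.e. 0.6ⁿ ≤ 93/5243.
0.6⁷ = 2187/78125 is still above 93/5243 but 0.6⁸ = 6561/390625 is at or below it, so n = 8.

8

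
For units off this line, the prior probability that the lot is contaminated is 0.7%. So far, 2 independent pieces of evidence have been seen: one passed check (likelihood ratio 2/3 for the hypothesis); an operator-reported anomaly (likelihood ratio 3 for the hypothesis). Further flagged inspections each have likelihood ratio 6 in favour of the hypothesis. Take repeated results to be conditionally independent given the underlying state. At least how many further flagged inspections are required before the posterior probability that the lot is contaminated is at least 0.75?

3

Prior odds = 0.007/0.993 = 7/993.
Combined Bayes factor of the evidence already in hand = (2/3) × 3 = 2.
Odds after that evidence = (7/993) × 2 = 14/993.
Target odds = 0.75/0.25 = 3.
Need 6ⁿ ≥ 3 ÷ (14/993) = 2979/14.
6² = 36 falls short of 2979/14 but 6³ = 216 reaches it, so n = 3.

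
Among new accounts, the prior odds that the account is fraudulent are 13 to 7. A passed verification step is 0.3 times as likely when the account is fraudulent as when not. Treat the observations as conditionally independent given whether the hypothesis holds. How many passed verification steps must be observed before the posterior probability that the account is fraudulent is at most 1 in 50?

4

Prior odds = 13/7.
Likelihood ratio per passed verification step = 0.3.
Target odds: 0.02 ÷ 0.98 = 1/49.
Need (13/7) × 0.3ⁿ ≤ 1/49, i.e. 0.3ⁿ ≤ 1/91.
0.3³ = 0.027 is still above 1/91 but 0.3⁴ = 0.0081 is at or below it, so n = 4.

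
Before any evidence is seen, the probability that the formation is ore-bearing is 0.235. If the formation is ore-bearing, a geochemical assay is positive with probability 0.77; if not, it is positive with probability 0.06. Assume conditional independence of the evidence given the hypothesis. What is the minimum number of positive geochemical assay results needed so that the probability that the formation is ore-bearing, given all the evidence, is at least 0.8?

2

Prior odds = 0.235/0.765 = 47/153.
Likelihood ratio of a positive = 0.77/0.06 = 77/6.
Target posterior odds = 0.8/0.2 = 4.
Need (47/153) × (77/6)ⁿ ≥ 4, i.e. (77/6)ⁿ ≥ 612/47.
(77/6)¹ = 77/6 falls short of 612/47 but (77/6)² = 5929/36 reaches it, so n = 2.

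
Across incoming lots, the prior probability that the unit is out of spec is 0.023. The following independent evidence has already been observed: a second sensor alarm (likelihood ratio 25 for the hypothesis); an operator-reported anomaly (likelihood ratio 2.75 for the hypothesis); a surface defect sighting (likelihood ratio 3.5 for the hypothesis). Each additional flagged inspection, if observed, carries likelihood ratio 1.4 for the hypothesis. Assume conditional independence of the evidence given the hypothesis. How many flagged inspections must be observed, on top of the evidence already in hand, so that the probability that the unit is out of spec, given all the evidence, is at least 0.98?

Prior odds = 0.023/0.977 = 23/977.
Combined Bayes factor of the evidence already in hand = 25 × 2.75 × 3.5 = 240.625.
Odds after that evidence = (23/977) × 240.625 = 44275/7816.
Target odds = 0.98/0.02 = 49.
Need 1.4ⁿ ≥ 49 ÷ (44275/7816) = 54712/6325.
1.4⁶ = 117649/15625 falls short of 54712/6325 but 1.4⁷ = 823543/78125 reaches it, so n = 7.

7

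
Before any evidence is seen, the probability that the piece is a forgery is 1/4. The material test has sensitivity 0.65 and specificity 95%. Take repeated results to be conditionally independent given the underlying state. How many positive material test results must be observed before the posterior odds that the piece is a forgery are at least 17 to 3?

Prior odds: 0.25 ÷ 0.75 = 1/3.
False-positive rate = 1 − 0.95 = 0.05; likelihood ratio of a positive = 0.65/0.05 = 13.
Target odds = 17/3.
Require 13ⁿ ≥ 17/3 ÷ (1/3) = 17.
13¹ = 13 falls short of 17 but 13² = 169 reaches it, so n = 2.

2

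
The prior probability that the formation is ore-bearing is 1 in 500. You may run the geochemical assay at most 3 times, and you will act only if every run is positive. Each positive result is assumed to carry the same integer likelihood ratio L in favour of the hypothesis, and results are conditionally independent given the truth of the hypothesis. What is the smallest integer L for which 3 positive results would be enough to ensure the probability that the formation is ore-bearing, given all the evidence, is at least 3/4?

12

Prior odds = 0.002/0.998 = 1/499.
Target odds = 0.75/0.25 = 3.
Need L³ ≥ 3 ÷ (1/499) = 1497.
11³ = 1331 < 1497 ≤ 1728 = 12³, so L = 12.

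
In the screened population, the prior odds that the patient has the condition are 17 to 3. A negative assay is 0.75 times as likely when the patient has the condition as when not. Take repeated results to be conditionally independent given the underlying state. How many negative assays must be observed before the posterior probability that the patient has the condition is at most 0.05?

17

Prior odds = 17/3.
Likelihood ratio per negative assay = 0.75.
Target posterior odds = 0.05/0.95 = 1/19.
Require 0.75ⁿ ≤ 1/19 ÷ (17/3) = 3/323.
0.75¹⁶ ≈0.0100226 is still above 3/323 but 0.75¹⁷ ≈0.00751695 is at or below it, so n = 17.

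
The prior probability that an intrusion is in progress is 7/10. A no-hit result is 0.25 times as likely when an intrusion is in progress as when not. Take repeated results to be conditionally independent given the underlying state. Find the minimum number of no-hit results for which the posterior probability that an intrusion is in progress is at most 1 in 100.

4

Prior odds = 0.7/0.3 = 7/3.
Likelihood ratio per no-hit result = 0.25.
Target posterior odds = 0.01/0.99 = 1/99.
Need (7/3) × 0.25ⁿ ≤ 1/99, i.e. 0.25ⁿ ≤ 1/231.
0.25³ = 0.015625 is still above 1/231 but 0.25⁴ = 0.00390625 is at or below it, so n = 4.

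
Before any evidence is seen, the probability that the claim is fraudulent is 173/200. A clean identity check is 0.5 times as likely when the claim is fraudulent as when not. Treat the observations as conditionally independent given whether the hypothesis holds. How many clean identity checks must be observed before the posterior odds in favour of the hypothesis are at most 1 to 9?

6

Prior odds = 0.865/0.135 = 173/27.
Likelihood ratio per clean identity check = 0.5.
Target odds = 1/9.
Require 0.5ⁿ ≤ 1/9 ÷ (173/27) = 3/173.
0.5⁵ = 0.03125 is still above 3/173 but 0.5⁶ = 0.015625 is at or below it, so n = 6.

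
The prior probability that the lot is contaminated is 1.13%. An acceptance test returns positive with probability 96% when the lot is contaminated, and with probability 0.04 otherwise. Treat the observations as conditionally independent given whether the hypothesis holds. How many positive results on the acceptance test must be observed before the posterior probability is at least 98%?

3

Prior odds = 0.0113/0.9887 = 113/9887.
Likelihood ratio of a positive result = 0.96/0.04 = 24.
Target odds: 0.98 ÷ 0.02 = 49.
Need (113/9887) × 24ⁿ ≥ 49, i.e. 24ⁿ ≥ 484463/113.
24² = 576 falls short of 484463/113 but 24³ = 13824 reaches it, so n = 3.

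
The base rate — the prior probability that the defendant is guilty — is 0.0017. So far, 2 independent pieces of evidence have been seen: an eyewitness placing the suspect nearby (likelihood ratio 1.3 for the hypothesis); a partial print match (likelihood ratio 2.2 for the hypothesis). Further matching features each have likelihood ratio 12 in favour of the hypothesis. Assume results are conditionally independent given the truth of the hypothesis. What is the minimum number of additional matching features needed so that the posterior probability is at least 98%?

4

Prior odds = 0.0017/0.9983 = 17/9983.
Combined Bayes factor of the evidence already in hand = 1.3 × 2.2 = 2.86.
Odds after that evidence = (17/9983) × 2.86 = 2431/499150.
Target odds = 0.98/0.02 = 49.
Need 12ⁿ ≥ 49 ÷ (2431/499150) = 24458350/2431.
12³ = 1728 falls short of 24458350/2431 but 12⁴ = 20736 reaches it, so n = 4.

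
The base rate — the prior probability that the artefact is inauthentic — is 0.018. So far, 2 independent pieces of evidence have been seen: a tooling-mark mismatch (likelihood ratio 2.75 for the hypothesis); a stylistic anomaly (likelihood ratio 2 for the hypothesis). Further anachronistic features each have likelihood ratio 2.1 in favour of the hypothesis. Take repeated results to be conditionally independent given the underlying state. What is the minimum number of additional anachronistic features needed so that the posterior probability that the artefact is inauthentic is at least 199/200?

Prior odds = 0.018/0.982 = 9/491.
Combined Bayes factor of the evidence already in hand = 2.75 × 2 = 5.5.
Odds after that evidence = (9/491) × 5.5 = 99/982.
Target odds = 0.995/0.005 = 199.
Need 2.1ⁿ ≥ 199 ÷ (99/982) = 195418/99.
2.1¹⁰ ≈1667.99 falls short of 195418/99 but 2.1¹¹ ≈3502.78 reaches it, so n = 11.

11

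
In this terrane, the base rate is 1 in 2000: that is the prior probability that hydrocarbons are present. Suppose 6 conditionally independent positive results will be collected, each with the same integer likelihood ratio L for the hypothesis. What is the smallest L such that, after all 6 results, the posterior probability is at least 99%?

8

Prior odds = 0.0005/0.9995 = 1/1999.
Target odds = 0.99/0.01 = 99.
Need L⁶ ≥ 99 ÷ (1/1999) = 197901.
7⁶ = 117649 < 197901 ≤ 262144 = 8⁶, so L = 8.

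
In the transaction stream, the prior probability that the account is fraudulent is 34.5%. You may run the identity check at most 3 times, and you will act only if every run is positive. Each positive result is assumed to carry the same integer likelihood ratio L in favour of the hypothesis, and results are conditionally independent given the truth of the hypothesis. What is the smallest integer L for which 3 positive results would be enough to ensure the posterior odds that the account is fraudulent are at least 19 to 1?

Prior odds = 0.345/0.655 = 69/131.
Target odds = 19.
Need L³ ≥ 19 ÷ (69/131) = 2489/69.
3³ = 27 < 2489/69 ≤ 64 = 4³, so L = 4.

4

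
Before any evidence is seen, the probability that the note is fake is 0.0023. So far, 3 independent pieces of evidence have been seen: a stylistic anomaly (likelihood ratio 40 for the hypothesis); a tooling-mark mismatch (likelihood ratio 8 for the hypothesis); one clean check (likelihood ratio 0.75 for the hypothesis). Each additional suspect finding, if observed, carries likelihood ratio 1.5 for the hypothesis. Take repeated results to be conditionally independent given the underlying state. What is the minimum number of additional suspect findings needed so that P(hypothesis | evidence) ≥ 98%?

Prior odds = 0.0023/0.9977 = 23/9977.
Combined Bayes factor of the evidence already in hand = 40 × 8 × 0.75 = 240.
Odds after that evidence = (23/9977) × 240 = 5520/9977.
Target odds = 0.98/0.02 = 49.
Need 1.5ⁿ ≥ 49 ÷ (5520/9977) = 488873/5520.
1.5¹¹ = 177147/2048 falls short of 488873/5520 but 1.5¹² = 531441/4096 reaches it, so n = 12.

12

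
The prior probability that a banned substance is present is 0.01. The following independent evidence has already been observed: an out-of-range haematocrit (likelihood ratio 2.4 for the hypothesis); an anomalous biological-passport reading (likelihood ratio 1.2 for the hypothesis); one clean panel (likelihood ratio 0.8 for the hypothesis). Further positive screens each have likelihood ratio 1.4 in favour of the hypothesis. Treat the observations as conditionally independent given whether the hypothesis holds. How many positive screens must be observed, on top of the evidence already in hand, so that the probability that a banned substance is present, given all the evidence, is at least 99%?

25

Prior odds = 0.01/0.99 = 1/99.
Combined Bayes factor of the evidence already in hand = 2.4 × 1.2 × 0.8 = 2.304.
Odds after that evidence = (1/99) × 2.304 = 32/1375.
Target odds = 0.99/0.01 = 99.
Need 1.4ⁿ ≥ 99 ÷ (32/1375) = 4253.90625.
1.4²⁴ ≈3214.2 falls short of 4253.90625 but 1.4²⁵ ≈4499.88 reaches it, so n = 25.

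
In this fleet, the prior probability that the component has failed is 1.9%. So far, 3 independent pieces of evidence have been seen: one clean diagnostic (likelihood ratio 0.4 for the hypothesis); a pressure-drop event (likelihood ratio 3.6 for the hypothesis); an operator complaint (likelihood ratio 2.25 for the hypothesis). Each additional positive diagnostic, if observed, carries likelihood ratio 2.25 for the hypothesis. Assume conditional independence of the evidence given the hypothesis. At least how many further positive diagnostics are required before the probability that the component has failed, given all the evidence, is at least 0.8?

6

Prior odds = 0.019/0.981 = 19/981.
Combined Bayes factor of the evidence already in hand = 0.4 × 3.6 × 2.25 = 3.24.
Odds after that evidence = (19/981) × 3.24 = 171/2725.
Target odds = 0.8/0.2 = 4.
Need 2.25ⁿ ≥ 4 ÷ (171/2725) = 10900/171.
2.25⁵ = 59049/1024 falls short of 10900/171 but 2.25⁶ = 531441/4096 reaches it, so n = 6.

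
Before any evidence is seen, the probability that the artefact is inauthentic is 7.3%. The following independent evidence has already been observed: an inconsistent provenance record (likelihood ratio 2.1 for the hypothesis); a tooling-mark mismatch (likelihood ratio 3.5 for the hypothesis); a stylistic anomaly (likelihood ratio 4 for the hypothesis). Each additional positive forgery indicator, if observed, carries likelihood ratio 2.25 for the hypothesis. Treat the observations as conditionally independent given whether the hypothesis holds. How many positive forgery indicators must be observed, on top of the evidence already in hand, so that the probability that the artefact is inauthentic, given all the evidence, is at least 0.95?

Prior odds = 0.073/0.927 = 73/927.
Combined Bayes factor of the evidence already in hand = 2.1 × 3.5 × 4 = 29.4.
Odds after that evidence = (73/927) × 29.4 = 3577/1545.
Target odds = 0.95/0.05 = 19.
Need 2.25ⁿ ≥ 19 ÷ (3577/1545) = 29355/3577.
2.25² = 5.0625 falls short of 29355/3577 but 2.25³ = 11.390625 reaches it, so n = 3.

3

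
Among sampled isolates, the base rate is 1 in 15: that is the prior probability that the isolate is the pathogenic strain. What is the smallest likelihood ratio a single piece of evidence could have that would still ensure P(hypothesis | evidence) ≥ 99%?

1386

Prior odds = (1/15)/(14/15) = 1/14.
Target odds = 0.99/0.01 = 99.
Required Bayes factor = 99 ÷ (1/14) = 1386.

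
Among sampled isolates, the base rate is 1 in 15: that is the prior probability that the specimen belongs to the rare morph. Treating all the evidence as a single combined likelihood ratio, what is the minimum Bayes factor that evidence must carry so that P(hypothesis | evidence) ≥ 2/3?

28

Prior odds = (1/15)/(14/15) = 1/14.
Target odds = (2/3)/(1/3) = 2.
Required Bayes factor = 2 ÷ (1/14) = 28.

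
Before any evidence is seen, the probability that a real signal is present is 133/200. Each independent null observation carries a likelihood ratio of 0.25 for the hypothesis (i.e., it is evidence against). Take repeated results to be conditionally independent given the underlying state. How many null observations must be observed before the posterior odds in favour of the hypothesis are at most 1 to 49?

4

Prior odds: 0.665 ÷ 0.335 = 133/67.
Likelihood ratio per null observation = 0.25.
Target odds = 1/49.
Need (133/67) × 0.25ⁿ ≤ 1/49, i.e. 0.25ⁿ ≤ 67/6517.
0.25³ = 0.015625 is still above 67/6517 but 0.25⁴ = 0.00390625 is at or below it, so n = 4.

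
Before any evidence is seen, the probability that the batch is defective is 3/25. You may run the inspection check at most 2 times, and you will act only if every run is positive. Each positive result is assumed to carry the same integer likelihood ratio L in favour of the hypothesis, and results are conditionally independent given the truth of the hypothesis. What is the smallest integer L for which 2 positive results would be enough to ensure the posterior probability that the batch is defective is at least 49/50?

Prior odds = 0.12/0.88 = 3/22.
Target odds = 0.98/0.02 = 49.
Need L² ≥ 49 ÷ (3/22) = 1078/3.
18² = 324 < 1078/3 ≤ 361 = 19², so L = 19.

19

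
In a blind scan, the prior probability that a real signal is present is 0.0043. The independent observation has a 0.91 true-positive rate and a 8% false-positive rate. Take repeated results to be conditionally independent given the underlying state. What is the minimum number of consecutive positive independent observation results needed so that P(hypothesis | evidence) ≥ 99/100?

Prior odds = 0.0043/0.9957 = 43/9957.
Likelihood ratio of a positive result = 0.91/0.08 = 11.375.
Target posterior odds = 0.99/0.01 = 99.
Require 11.375ⁿ ≥ 99 ÷ (43/9957) = 985743/43.
11.375⁴ = 68574961/4096 falls short of 985743/43 but 11.375⁵ ≈190439 reaches it, so n = 5.

5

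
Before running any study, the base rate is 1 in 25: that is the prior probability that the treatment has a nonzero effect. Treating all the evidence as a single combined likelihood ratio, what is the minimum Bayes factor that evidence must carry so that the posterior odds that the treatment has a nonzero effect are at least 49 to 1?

1176

Prior odds = 0.04/0.96 = 1/24.
Target odds = 49.
Required Bayes factor = 49 ÷ (1/24) = 1176.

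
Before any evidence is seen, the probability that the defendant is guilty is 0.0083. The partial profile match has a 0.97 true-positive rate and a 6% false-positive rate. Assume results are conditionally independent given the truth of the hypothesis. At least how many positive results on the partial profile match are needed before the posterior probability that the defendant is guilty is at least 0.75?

Prior odds = 0.0083/0.9917 = 83/9917.
Likelihood ratio of a positive result = 0.97/0.06 = 97/6.
Target odds: 0.75 ÷ 0.25 = 3.
Require (97/6)ⁿ ≥ 3 ÷ (83/9917) = 29751/83.
(97/6)² = 9409/36 falls short of 29751/83 but (97/6)³ = 912673/216 reaches it, so n = 3.

3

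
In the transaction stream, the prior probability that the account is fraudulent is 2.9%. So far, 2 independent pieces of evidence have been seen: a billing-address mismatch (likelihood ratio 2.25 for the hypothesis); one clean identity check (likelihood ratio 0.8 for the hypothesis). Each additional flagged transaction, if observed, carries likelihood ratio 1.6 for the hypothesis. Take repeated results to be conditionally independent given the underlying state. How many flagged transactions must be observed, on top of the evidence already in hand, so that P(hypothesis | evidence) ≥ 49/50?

15

Prior odds = 0.029/0.971 = 29/971.
Combined Bayes factor of the evidence already in hand = 2.25 × 0.8 = 1.8.
Odds after that evidence = (29/971) × 1.8 = 261/4855.
Target odds = 0.98/0.02 = 49.
Need 1.6ⁿ ≥ 49 ÷ (261/4855) = 237895/261.
1.6¹⁴ ≈720.576 falls short of 237895/261 but 1.6¹⁵ ≈1152.92 reaches it, so n = 15.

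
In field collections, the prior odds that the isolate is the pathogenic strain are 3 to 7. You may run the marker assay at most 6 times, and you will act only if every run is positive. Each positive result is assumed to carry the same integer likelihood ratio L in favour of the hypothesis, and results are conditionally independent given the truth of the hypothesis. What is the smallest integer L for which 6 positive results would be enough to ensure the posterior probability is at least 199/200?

3

Prior odds = 3/7.
Target odds = 0.995/0.005 = 199.
Need L⁶ ≥ 199 ÷ (3/7) = 1393/3.
2⁶ = 64 < 1393/3 ≤ 729 = 3⁶, so L = 3.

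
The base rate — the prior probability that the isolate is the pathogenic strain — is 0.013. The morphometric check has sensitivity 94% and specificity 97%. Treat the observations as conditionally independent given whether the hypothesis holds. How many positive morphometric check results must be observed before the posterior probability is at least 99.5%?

3

Prior odds: 0.013 ÷ 0.987 = 13/987.
False-positive rate = 1 − 0.97 = 0.03; likelihood ratio of a positive = 0.94/0.03 = 94/3.
Target posterior odds = 0.995/0.005 = 199.
Require (94/3)ⁿ ≥ 199 ÷ (13/987) = 196413/13.
(94/3)² = 8836/9 falls short of 196413/13 but (94/3)³ = 830584/27 reaches it, so n = 3.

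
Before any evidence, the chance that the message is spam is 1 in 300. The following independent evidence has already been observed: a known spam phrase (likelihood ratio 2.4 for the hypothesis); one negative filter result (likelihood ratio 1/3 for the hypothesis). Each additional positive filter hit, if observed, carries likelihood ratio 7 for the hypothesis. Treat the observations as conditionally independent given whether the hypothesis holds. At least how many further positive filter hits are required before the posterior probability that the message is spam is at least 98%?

6

Prior odds = (1/300)/(299/300) = 1/299.
Combined Bayes factor of the evidence already in hand = 2.4 × (1/3) = 0.8.
Odds after that evidence = (1/299) × 0.8 = 4/1495.
Target odds = 0.98/0.02 = 49.
Need 7ⁿ ≥ 49 ÷ (4/1495) = 18313.75.
7⁵ = 16807 falls short of 18313.75 but 7⁶ = 117649 reaches it, so n = 6.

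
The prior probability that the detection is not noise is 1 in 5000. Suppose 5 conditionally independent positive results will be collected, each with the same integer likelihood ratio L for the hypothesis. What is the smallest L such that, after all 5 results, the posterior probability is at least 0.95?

Prior odds = 0.0002/0.9998 = 1/4999.
Target odds = 0.95/0.05 = 19.
Need L⁵ ≥ 19 ÷ (1/4999) = 94981.
9⁵ = 59049 < 94981 ≤ 100000 = 10⁵, so L = 10.

10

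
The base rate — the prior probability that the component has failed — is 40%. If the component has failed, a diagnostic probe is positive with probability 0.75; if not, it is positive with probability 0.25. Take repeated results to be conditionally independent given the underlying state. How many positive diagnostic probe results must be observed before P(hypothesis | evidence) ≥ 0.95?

4

Prior odds = 0.4/0.6 = 2/3.
Likelihood ratio of a positive = 0.75/0.25 = 3.
Target odds: 0.95 ÷ 0.05 = 19.
Need (2/3) × 3ⁿ ≥ 19, i.e. 3ⁿ ≥ 28.5.
3³ = 27 falls short of 28.5 but 3⁴ = 81 reaches it, so n = 4.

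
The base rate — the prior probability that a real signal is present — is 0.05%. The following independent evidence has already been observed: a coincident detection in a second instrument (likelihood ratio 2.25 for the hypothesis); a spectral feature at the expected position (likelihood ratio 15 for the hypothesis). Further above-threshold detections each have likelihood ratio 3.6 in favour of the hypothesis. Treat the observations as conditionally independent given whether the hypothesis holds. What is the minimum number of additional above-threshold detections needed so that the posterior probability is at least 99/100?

7

Prior odds = 0.0005/0.9995 = 1/1999.
Combined Bayes factor of the evidence already in hand = 2.25 × 15 = 33.75.
Odds after that evidence = (1/1999) × 33.75 = 135/7996.
Target odds = 0.99/0.01 = 99.
Need 3.6ⁿ ≥ 99 ÷ (135/7996) = 87956/15.
3.6⁶ = 34012224/15625 falls short of 87956/15 but 3.6⁷ = 612220032/78125 reaches it, so n = 7.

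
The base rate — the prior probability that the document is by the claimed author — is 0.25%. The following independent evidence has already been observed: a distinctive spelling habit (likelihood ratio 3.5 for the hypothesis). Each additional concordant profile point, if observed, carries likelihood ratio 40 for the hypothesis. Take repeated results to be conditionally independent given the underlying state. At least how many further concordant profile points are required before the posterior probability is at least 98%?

Prior odds = 0.0025/0.9975 = 1/399.
Bayes factor of the evidence already in hand = 3.5.
Odds after that evidence = (1/399) × 3.5 = 1/114.
Target odds = 0.98/0.02 = 49.
Need 40ⁿ ≥ 49 ÷ (1/114) = 5586.
40² = 1600 falls short of 5586 but 40³ = 64000 reaches it, so n = 3.

3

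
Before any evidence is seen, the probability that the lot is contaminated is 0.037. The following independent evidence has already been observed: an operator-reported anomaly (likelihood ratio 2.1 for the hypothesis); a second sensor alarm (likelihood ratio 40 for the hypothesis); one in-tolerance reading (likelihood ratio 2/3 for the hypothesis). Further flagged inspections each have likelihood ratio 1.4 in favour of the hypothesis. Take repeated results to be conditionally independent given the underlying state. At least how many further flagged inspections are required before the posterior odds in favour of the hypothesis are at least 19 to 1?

7

Prior odds = 0.037/0.963 = 37/963.
Combined Bayes factor of the evidence already in hand = 2.1 × 40 × (2/3) = 56.
Odds after that evidence = (37/963) × 56 = 2072/963.
Target odds = 19.
Need 1.4ⁿ ≥ 19 ÷ (2072/963) = 18297/2072.
1.4⁶ = 117649/15625 falls short of 18297/2072 but 1.4⁷ = 823543/78125 reaches it, so n = 7.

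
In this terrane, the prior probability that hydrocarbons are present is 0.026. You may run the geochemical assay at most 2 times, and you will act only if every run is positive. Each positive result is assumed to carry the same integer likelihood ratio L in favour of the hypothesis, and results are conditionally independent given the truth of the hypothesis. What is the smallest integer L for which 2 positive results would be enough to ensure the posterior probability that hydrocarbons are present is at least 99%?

Prior odds = 0.026/0.974 = 13/487.
Target odds = 0.99/0.01 = 99.
Need L² ≥ 99 ÷ (13/487) = 48213/13.
60² = 3600 < 48213/13 ≤ 3721 = 61², so L = 61.

61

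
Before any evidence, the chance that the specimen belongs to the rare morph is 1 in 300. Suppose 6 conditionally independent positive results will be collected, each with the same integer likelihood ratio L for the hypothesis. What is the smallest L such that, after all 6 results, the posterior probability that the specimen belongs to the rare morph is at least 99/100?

Prior odds = (1/300)/(299/300) = 1/299.
Target odds = 0.99/0.01 = 99.
Need L⁶ ≥ 99 ÷ (1/299) = 29601.
5⁶ = 15625 < 29601 ≤ 46656 = 6⁶, so L = 6.

6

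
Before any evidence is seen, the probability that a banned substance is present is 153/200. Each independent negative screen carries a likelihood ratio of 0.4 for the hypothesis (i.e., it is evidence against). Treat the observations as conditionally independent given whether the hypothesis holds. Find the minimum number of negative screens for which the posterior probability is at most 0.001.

Prior odds: 0.765 ÷ 0.235 = 153/47.
Likelihood ratio per negative screen = 0.4.
Target odds: 0.001 ÷ 0.999 = 1/999.
Need (153/47) × 0.4ⁿ ≤ 1/999, i.e. 0.4ⁿ ≤ 47/152847.
0.4⁸ = 256/390625 is still above 47/152847 but 0.4⁹ = 512/1953125 is at or below it, so n = 9.

9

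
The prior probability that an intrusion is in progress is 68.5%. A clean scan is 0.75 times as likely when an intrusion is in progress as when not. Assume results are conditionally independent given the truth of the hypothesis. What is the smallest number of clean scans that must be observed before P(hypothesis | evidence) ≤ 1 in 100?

Prior odds = 0.685/0.315 = 137/63.
Likelihood ratio per clean scan = 0.75.
Target posterior odds = 0.01/0.99 = 1/99.
Require 0.75ⁿ ≤ 1/99 ÷ (137/63) = 7/1507.
0.75¹⁸ ≈0.00563771 is still above 7/1507 but 0.75¹⁹ ≈0.00422828 is at or below it, so n = 19.

19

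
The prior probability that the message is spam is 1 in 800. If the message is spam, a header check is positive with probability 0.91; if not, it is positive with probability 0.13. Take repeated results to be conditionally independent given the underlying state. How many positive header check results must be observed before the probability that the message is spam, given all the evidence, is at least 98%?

6

Prior odds = 0.00125/0.99875 = 1/799.
Likelihood ratio of a positive = 0.91/0.13 = 7.
Target odds: 0.98 ÷ 0.02 = 49.
Require 7ⁿ ≥ 49 ÷ (1/799) = 39151.
7⁵ = 16807 falls short of 39151 but 7⁶ = 117649 reaches it, so n = 6.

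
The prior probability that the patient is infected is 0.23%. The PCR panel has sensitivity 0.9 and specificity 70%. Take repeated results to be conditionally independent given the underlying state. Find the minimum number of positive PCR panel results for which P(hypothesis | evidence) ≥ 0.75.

Prior odds: 0.0023 ÷ 0.9977 = 23/9977.
False-positive rate = 1 − 0.7 = 0.3; likelihood ratio of a positive = 0.9/0.3 = 3.
Target posterior odds = 0.75/0.25 = 3.
Need (23/9977) × 3ⁿ ≥ 3, i.e. 3ⁿ ≥ 29931/23.
3⁶ = 729 falls short of 29931/23 but 3⁷ = 2187 reaches it, so n = 7.

7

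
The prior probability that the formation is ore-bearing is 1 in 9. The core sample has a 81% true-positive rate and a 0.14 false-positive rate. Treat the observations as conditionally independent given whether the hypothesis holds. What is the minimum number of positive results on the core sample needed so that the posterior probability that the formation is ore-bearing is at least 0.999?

Prior odds: (1/9) ÷ (8/9) = 0.125.
Likelihood ratio of a positive result = 0.81/0.14 = 81/14.
Target odds: 0.999 ÷ 0.001 = 999.
Need 0.125 × (81/14)ⁿ ≥ 999, i.e. (81/14)ⁿ ≥ 7992.
(81/14)⁵ ≈6483.13 falls short of 7992 but (81/14)⁶ ≈37509.6 reaches it, so n = 6.

6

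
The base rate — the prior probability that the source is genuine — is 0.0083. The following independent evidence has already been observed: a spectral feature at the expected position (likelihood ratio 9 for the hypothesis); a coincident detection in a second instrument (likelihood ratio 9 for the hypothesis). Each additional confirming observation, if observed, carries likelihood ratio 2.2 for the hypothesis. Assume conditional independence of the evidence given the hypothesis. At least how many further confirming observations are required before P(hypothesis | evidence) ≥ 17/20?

3

Prior odds = 0.0083/0.9917 = 83/9917.
Combined Bayes factor of the evidence already in hand = 9 × 9 = 81.
Odds after that evidence = (83/9917) × 81 = 6723/9917.
Target odds = 0.85/0.15 = 17/3.
Need 2.2ⁿ ≥ 17/3 ÷ (6723/9917) = 168589/20169.
2.2² = 4.84 falls short of 168589/20169 but 2.2³ = 10.648 reaches it, so n = 3.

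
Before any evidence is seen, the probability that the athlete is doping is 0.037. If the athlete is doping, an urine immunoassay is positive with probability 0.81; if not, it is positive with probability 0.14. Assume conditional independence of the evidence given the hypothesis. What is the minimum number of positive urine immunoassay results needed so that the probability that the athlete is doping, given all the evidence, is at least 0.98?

5

Prior odds = 0.037/0.963 = 37/963.
Likelihood ratio of a positive = 0.81/0.14 = 81/14.
Target posterior odds = 0.98/0.02 = 49.
Require (81/14)ⁿ ≥ 49 ÷ (37/963) = 47187/37.
(81/14)⁴ = 43046721/38416 falls short of 47187/37 but (81/14)⁵ ≈6483.13 reaches it, so n = 5.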